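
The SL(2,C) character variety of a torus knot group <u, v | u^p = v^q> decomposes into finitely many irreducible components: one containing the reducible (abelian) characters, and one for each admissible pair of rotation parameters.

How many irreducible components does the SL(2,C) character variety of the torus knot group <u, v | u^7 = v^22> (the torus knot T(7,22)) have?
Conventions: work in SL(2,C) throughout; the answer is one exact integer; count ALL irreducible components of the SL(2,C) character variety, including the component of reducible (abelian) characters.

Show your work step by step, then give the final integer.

In the torus knot group T(7,22), u^7 = v^22 is central, so an irreducible representation sends it to +I or -I (Schur).
This locks tr(u) to 2*cos(pi*alpha/7), alpha in 1..6, and tr(v) to 2*cos(pi*beta/22), beta in 1..21, on each component of irreducible characters.
The two central values (-1)^alpha I and (-1)^beta I must be the same matrix, so alpha and beta share a parity.
Counting: 3 odd alphas x 11 odd betas + 3 even alphas x 10 even betas = 33 + 30 = 63.
Total: 63 irreducible-character components + 1 reducible (abelian) component = 64.

64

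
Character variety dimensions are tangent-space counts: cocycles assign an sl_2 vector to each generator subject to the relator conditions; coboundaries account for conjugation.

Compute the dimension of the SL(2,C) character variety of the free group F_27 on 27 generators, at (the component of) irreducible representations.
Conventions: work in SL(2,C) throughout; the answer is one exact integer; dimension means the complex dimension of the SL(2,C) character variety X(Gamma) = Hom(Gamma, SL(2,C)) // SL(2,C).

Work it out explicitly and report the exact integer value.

The free group F_27: 27 generators, no relators.
So Z^1 = (sl_2)^27 in full: dim Z^1 = 81.
dim B^1 = 3: the coboundary map is injective because an irreducible image has centralizer 0 in sl_2.
dim H^1 = 81 - 3 = 78, which is dim X.

78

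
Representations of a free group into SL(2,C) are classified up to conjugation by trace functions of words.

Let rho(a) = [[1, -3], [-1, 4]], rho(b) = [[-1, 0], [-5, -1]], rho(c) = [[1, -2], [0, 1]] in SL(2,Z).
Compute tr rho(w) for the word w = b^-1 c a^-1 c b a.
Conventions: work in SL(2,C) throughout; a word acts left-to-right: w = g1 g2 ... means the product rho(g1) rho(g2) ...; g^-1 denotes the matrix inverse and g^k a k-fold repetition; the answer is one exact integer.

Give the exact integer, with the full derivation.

-137

rho(b^-1) = [[-1, 0], [5, -1]]
... * rho(c) = [[1, -2], [0, 1]]  ->  [[-1, 2], [5, -11]]
... * rho(a^-1) = [[4, 3], [1, 1]]  ->  [[-2, -1], [9, 4]]
... * rho(c) = [[1, -2], [0, 1]]  ->  [[-2, 3], [9, -14]]
... * rho(b) = [[-1, 0], [-5, -1]]  ->  [[-13, -3], [61, 14]]
... * rho(a) = [[1, -3], [-1, 4]]  ->  [[-10, 27], [47, -127]]
tr = -10 + -127 = -137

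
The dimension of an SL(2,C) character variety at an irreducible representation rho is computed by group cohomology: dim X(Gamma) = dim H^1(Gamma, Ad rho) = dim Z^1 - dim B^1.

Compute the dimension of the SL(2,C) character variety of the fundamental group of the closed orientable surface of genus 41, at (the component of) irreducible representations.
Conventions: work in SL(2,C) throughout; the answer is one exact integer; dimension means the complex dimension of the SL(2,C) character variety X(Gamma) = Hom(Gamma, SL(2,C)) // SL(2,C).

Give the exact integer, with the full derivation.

240

The genus-41 surface group: 2g = 82 generators, one relator prod [a_i, b_i].
A cocycle assigns one sl_2 vector per generator subject to the relator condition d_2(z) = 0: dim of the unconstrained space is 3*2g = 246.
At an irreducible rho, H^2 = coker(d_2) vanishes (Poincare duality: H^2 is dual to H^0 = invariants = 0), so d_2 is surjective onto sl_2 and dim Z^1 = 246 - 3 = 243.
As always at irreducible rho, dim B^1 = 3.
dim X = dim H^1 = 243 - 3 = 240.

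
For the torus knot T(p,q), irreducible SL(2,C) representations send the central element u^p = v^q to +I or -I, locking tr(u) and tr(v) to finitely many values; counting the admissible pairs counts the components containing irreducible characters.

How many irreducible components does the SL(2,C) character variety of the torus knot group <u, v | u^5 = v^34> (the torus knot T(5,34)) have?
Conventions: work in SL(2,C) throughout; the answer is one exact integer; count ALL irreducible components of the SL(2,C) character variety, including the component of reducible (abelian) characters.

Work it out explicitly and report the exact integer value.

Gamma = < u, v | u^5 = v^34 > (torus knot T(5,34)); the central element u^5 = v^34 acts as +I or -I in any irreducible SL(2,C) representation.
This locks tr(u) to 2*cos(pi*alpha/5), alpha in 1..4, and tr(v) to 2*cos(pi*beta/34), beta in 1..33, on each component of irreducible characters.
Consistency of u^5 = (-1)^alpha I with v^34 = (-1)^beta I forces alpha = beta (mod 2).
Counting: 2 odd alphas x 17 odd betas + 2 even alphas x 16 even betas = 34 + 32 = 66.
That is 66 components of irreducible characters, and with the reducible (abelian) component the total is 67.

67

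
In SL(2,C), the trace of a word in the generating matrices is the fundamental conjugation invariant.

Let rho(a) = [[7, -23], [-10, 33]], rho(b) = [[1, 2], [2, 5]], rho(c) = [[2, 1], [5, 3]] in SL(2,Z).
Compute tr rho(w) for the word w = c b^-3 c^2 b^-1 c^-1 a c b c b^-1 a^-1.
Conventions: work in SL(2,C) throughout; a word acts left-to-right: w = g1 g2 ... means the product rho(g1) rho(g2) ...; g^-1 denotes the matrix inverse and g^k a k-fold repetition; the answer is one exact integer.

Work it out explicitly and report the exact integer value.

9116716622

rho(c) = [[2, 1], [5, 3]]
... * rho(b^-1) = [[5, -2], [-2, 1]]  ->  [[8, -3], [19, -7]]
... * rho(b^-1) = [[5, -2], [-2, 1]]  ->  [[46, -19], [109, -45]]
... * rho(b^-1) = [[5, -2], [-2, 1]]  ->  [[268, -111], [635, -263]]
... * rho(c) = [[2, 1], [5, 3]]  ->  [[-19, -65], [-45, -154]]
... * rho(c) = [[2, 1], [5, 3]]  ->  [[-363, -214], [-860, -507]]
... * rho(b^-1) = [[5, -2], [-2, 1]]  ->  [[-1387, 512], [-3286, 1213]]
... * rho(c^-1) = [[3, -1], [-5, 2]]  ->  [[-6721, 2411], [-15923, 5712]]
... * rho(a) = [[7, -23], [-10, 33]]  ->  [[-71157, 234146], [-168581, 554725]]
... * rho(c) = [[2, 1], [5, 3]]  ->  [[1028416, 631281], [2436463, 1495594]]
... * rho(b) = [[1, 2], [2, 5]]  ->  [[2290978, 5213237], [5427651, 12350896]]
... * rho(c) = [[2, 1], [5, 3]]  ->  [[30648141, 17930689], [72609782, 42480339]]
... * rho(b^-1) = [[5, -2], [-2, 1]]  ->  [[117379327, -43365593], [278088232, -102739225]]
... * rho(a^-1) = [[33, 23], [10, 7]]  ->  [[3439861861, 2396165370], [8149519406, 5676854761]]
tr = 3439861861 + 5676854761 = 9116716622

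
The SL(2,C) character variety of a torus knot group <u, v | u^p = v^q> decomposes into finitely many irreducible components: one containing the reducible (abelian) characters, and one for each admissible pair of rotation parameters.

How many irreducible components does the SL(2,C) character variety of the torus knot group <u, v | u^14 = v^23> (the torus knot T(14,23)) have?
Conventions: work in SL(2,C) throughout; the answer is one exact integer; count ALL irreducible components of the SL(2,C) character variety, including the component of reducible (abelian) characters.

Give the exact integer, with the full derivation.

In the torus knot group T(14,23), u^14 = v^23 is central, so an irreducible representation sends it to +I or -I (Schur).
This locks tr(u) to 2*cos(pi*alpha/14), alpha in 1..13, and tr(v) to 2*cos(pi*beta/23), beta in 1..22, on each component of irreducible characters.
u^14 = (-1)^alpha I and v^23 = (-1)^beta I must agree, so alpha and beta have equal parity.
Counting: 7 odd alphas x 11 odd betas + 6 even alphas x 11 even betas = 77 + 66 = 143.
components with irreducible characters: 143; plus the single component of reducible (abelian) characters: total 144.

144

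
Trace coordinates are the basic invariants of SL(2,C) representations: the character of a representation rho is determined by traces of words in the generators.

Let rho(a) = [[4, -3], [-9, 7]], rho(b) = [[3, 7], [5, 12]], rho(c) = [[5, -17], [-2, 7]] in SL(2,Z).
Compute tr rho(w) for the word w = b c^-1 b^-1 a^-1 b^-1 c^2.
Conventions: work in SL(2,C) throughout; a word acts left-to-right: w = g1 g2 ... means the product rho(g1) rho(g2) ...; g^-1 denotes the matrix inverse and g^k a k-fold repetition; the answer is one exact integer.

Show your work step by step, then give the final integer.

-159240

rho(b) = [[3, 7], [5, 12]]
... * rho(c^-1) = [[7, 17], [2, 5]]  ->  [[35, 86], [59, 145]]
... * rho(b^-1) = [[12, -7], [-5, 3]]  ->  [[-10, 13], [-17, 22]]
... * rho(a^-1) = [[7, 3], [9, 4]]  ->  [[47, 22], [79, 37]]
... * rho(b^-1) = [[12, -7], [-5, 3]]  ->  [[454, -263], [763, -442]]
... * rho(c) = [[5, -17], [-2, 7]]  ->  [[2796, -9559], [4699, -16065]]
... * rho(c) = [[5, -17], [-2, 7]]  ->  [[33098, -114445], [55625, -192338]]
tr = 33098 + -192338 = -159240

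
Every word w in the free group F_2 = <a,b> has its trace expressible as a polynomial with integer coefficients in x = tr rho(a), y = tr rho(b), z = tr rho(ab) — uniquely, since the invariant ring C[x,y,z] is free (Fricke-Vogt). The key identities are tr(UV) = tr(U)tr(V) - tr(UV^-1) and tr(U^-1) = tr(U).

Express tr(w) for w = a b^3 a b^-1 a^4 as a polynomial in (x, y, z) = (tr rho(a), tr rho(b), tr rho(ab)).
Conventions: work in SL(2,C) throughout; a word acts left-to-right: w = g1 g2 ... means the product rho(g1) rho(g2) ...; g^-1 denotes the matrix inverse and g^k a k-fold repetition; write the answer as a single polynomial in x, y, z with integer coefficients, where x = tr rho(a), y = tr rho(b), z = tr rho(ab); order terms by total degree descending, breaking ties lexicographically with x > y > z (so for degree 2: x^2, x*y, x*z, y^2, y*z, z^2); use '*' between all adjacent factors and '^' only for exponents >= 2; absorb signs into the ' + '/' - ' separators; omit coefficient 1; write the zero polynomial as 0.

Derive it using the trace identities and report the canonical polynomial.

trace(b a^2) = trace(a) trace(b a) - trace(b) = x*z - y
and trace(b a^3) = trace(a) trace(b a^2) - trace(b a) = x^2*z - x*y - z
trace(a^4 b) = trace(a) trace(b a^3) - trace(b a^2) = x^3*z - x^2*y - 2*x*z + y
trace(a^2) = trace(a) trace(a) - trace(1) = x^2 - 2
trace(a^3) = trace(a) trace(a^2) - trace(a) = x^3 - 3*x
trace(a^4) = trace(a) trace(a^3) - trace(a^2) = x^4 - 4*x^2 + 2
trace(a^2 b^2 a^2) = trace(b) trace(a^4 b) - trace(a^4) = x^3*y*z - x^4 - x^2*y^2 - 2*x*y*z + 4*x^2 + y^2 - 2
next, trace(b^2 a^2) = trace(b) trace(a^2 b) - trace(a^2) = x*y*z - x^2 - y^2 + 2
and trace(b^2 a) = trace(b) trace(a b) - trace(a) = y*z - x
trace(a^2 b^2 a) = trace(a) trace(b^2 a^2) - trace(b^2 a) = x^2*y*z - x^3 - x*y^2 - y*z + 3*x
and trace(b a^5 b) = trace(a) trace(a^2 b^2 a^2) - trace(a^2 b^2 a) = x^4*y*z - x^5 - x^3*y^2 - 3*x^2*y*z + 5*x^3 + 2*x*y^2 + y*z - 5*x
and trace(b a^5) = trace(a) trace(a b a^3) - trace(a b a^2) = x^4*z - x^3*y - 3*x^2*z + 2*x*y + z
next, trace(a^3 b^3 a^2) = trace(b) trace(b a^5 b) - trace(b a^5) = x^4*y^2*z - x^5*y - x^3*y^3 - x^4*z - 3*x^2*y^2*z + 6*x^3*y + 2*x*y^3 + 3*x^2*z + y^2*z - 7*x*y - z
next, trace(a^3 b^3 a) = trace(b) trace(b a^4 b) - trace(b a^4) = x^3*y^2*z - x^4*y - x^2*y^3 - x^3*z - 2*x*y^2*z + 5*x^2*y + y^3 + 2*x*z - 3*y
next, trace(a^5 b^3 a) = trace(a) trace(a^3 b^3 a^2) - trace(a^3 b^3 a) = x^5*y^2*z - x^6*y - x^4*y^3 - x^5*z - 4*x^3*y^2*z + 7*x^4*y + 3*x^2*y^3 + 4*x^3*z + 3*x*y^2*z - 12*x^2*y - y^3 - 3*x*z + 3*y
and trace(a b a b) = trace(b a) trace(b a) - trace(1) = z^2 - 2
trace(b^2 a b a) = trace(b) trace(a b a b) - trace(a b a) = y*z^2 - x*z - y
trace(b^2 a b) = trace(b) trace(a b^2) - trace(a b) = y^2*z - x*y - z
and trace(a b^2 a b a) = trace(a) trace(b^2 a b a) - trace(b^2 a b) = x*y*z^2 - x^2*z - y^2*z + z
next, trace(a b^2 a b a^2) = trace(a) trace(a b^2 a b a) - trace(a b^2 a b) = x^2*y*z^2 - x^3*z - x*y^2*z - y*z^2 + 2*x*z + y
and trace(b a b a^4 b) = trace(a) trace(a b^2 a b a^2) - trace(a b^2 a b a) = x^3*y*z^2 - x^4*z - x^2*y^2*z - 2*x*y*z^2 + 3*x^2*z + y^2*z + x*y - z
trace(a b a b a) = trace(a) trace(b a b a) - trace(b a b) = x*z^2 - y*z - x
trace(a^2 b a b a) = trace(a) trace(a b a b a) - trace(a b a b) = x^2*z^2 - x*y*z - x^2 - z^2 + 2
trace(b a b a^4) = trace(a) trace(a^2 b a b a) - trace(a^2 b a b) = x^3*z^2 - x^2*y*z - x^3 - 2*x*z^2 + y*z + 3*x
and trace(a^2 b^3 a b a^2) = trace(b) trace(b a b a^4 b) - trace(b a b a^4) = x^3*y^2*z^2 - x^4*y*z - x^2*y^3*z - x^3*z^2 - 2*x*y^2*z^2 + 4*x^2*y*z + y^3*z + x^3 + x*y^2 + 2*x*z^2 - 2*y*z - 3*x
next, trace(a^2 b^3 a b a) = trace(b) trace(b a b a^3 b) - trace(b a b a^3) = x^2*y^2*z^2 - x^3*y*z - x*y^3*z - x^2*z^2 - y^2*z^2 + 3*x*y*z + x^2 + y^2 + z^2 - 2
and trace(a^5 b^3 a b) = trace(a) trace(a^2 b^3 a b a^2) - trace(a^2 b^3 a b a) = x^4*y^2*z^2 - x^5*y*z - x^3*y^3*z - x^4*z^2 - 3*x^2*y^2*z^2 + 5*x^3*y*z + 2*x*y^3*z + x^4 + x^2*y^2 + 3*x^2*z^2 + y^2*z^2 - 5*x*y*z - 4*x^2 - y^2 - z^2 + 2
trace(a b^3 a b^-1 a^4) = trace(a^5 b^3 a) trace(b) - trace(a^5 b^3 a b) = x^5*y^3*z - x^6*y^2 - x^4*y^4 - x^4*y^2*z^2 - 3*x^3*y^3*z + 7*x^4*y^2 + x^4*z^2 + 3*x^2*y^4 + 3*x^2*y^2*z^2 - x^3*y*z + x*y^3*z - x^4 - 13*x^2*y^2 - 3*x^2*z^2 - y^4 - y^2*z^2 + 2*x*y*z + 4*x^2 + 4*y^2 + z^2 - 2

x^5*y^3*z - x^6*y^2 - x^4*y^4 - x^4*y^2*z^2 - 3*x^3*y^3*z + 7*x^4*y^2 + x^4*z^2 + 3*x^2*y^4 + 3*x^2*y^2*z^2 - x^3*y*z + x*y^3*z - x^4 - 13*x^2*y^2 - 3*x^2*z^2 - y^4 - y^2*z^2 + 2*x*y*z + 4*x^2 + 4*y^2 + z^2 - 2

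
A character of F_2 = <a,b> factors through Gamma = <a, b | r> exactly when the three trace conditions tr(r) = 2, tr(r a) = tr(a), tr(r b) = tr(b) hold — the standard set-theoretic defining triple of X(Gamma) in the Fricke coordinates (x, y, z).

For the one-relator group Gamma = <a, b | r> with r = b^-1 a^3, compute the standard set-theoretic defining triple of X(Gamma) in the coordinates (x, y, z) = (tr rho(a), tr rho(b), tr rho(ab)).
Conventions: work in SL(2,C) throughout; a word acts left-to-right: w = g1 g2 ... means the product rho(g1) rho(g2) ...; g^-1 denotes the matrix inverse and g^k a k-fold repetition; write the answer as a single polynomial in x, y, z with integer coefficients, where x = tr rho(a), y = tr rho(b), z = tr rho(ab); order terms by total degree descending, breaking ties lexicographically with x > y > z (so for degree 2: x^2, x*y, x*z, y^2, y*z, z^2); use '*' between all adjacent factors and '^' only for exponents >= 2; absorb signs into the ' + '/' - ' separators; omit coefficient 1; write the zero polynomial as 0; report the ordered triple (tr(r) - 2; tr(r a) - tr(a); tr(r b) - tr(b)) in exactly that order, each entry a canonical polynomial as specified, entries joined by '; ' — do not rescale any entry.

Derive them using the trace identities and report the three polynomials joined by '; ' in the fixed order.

trace(a^2) = trace(a)*trace(a) - trace(1) = x^2 - 2
trace(a^3) = trace(a)*trace(a^2) - trace(a) = x^3 - 3*x
trace(a b a) = trace(a)*trace(b a) - trace(b) = x*z - y
trace(a^3 b) = trace(a)*trace(a b a) - trace(a b) = x^2*z - x*y - z
trace(b^-1 a^3) = trace(a^3)*trace(b) - trace(a^3 b) = x^3*y - x^2*z - 2*x*y + z
trace(a^4) = trace(a)*trace(a^3) - trace(a^2)  (reduce the a square) = x^4 - 4*x^2 + 2
trace(a^4 b) = trace(a)*trace(a^2 b a) - trace(a^2 b)  (reduce the a square) = x^3*z - x^2*y - 2*x*z + y
trace(b^-1 a^4) = trace(a^4)*trace(b) - trace(a^4 b)  (eliminate b^-1) = x^4*y - x^3*z - 3*x^2*y + 2*x*z + y
assemble the triple (trace(r) - 2; trace(r a) - x; trace(r b) - y)

x^3*y - x^2*z - 2*x*y + z - 2; x^4*y - x^3*z - 3*x^2*y + 2*x*z - x + y; x^3 - 3*x - y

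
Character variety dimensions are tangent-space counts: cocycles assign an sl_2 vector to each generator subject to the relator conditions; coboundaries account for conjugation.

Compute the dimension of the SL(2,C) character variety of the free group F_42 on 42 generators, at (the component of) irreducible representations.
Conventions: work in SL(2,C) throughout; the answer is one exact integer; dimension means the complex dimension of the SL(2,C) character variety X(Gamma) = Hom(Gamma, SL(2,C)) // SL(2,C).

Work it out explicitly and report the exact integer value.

Gamma = F_42 has 42 generators and no relators.
So Z^1 = (sl_2)^42 in full: dim Z^1 = 126.
dim B^1 = 3: the coboundary map is injective because an irreducible image has centralizer 0 in sl_2.
dim X = dim H^1 = dim Z^1 - dim B^1 = 126 - 3 = 123.

123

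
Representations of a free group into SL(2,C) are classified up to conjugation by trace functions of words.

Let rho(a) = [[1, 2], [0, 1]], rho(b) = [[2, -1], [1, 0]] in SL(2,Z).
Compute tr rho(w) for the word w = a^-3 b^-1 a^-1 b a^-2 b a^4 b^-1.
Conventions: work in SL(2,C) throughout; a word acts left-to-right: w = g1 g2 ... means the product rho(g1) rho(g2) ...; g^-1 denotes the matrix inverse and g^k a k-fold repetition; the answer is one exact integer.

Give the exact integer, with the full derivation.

-194

rho(a^-1) = [[1, -2], [0, 1]]
... * rho(a^-1) = [[1, -2], [0, 1]]  ->  [[1, -4], [0, 1]]
... * rho(a^-1) = [[1, -2], [0, 1]]  ->  [[1, -6], [0, 1]]
... * rho(b^-1) = [[0, 1], [-1, 2]]  ->  [[6, -11], [-1, 2]]
... * rho(a^-1) = [[1, -2], [0, 1]]  ->  [[6, -23], [-1, 4]]
... * rho(b) = [[2, -1], [1, 0]]  ->  [[-11, -6], [2, 1]]
... * rho(a^-1) = [[1, -2], [0, 1]]  ->  [[-11, 16], [2, -3]]
... * rho(a^-1) = [[1, -2], [0, 1]]  ->  [[-11, 38], [2, -7]]
... * rho(b) = [[2, -1], [1, 0]]  ->  [[16, 11], [-3, -2]]
... * rho(a) = [[1, 2], [0, 1]]  ->  [[16, 43], [-3, -8]]
... * rho(a) = [[1, 2], [0, 1]]  ->  [[16, 75], [-3, -14]]
... * rho(a) = [[1, 2], [0, 1]]  ->  [[16, 107], [-3, -20]]
... * rho(a) = [[1, 2], [0, 1]]  ->  [[16, 139], [-3, -26]]
... * rho(b^-1) = [[0, 1], [-1, 2]]  ->  [[-139, 294], [26, -55]]
tr = -139 + -55 = -194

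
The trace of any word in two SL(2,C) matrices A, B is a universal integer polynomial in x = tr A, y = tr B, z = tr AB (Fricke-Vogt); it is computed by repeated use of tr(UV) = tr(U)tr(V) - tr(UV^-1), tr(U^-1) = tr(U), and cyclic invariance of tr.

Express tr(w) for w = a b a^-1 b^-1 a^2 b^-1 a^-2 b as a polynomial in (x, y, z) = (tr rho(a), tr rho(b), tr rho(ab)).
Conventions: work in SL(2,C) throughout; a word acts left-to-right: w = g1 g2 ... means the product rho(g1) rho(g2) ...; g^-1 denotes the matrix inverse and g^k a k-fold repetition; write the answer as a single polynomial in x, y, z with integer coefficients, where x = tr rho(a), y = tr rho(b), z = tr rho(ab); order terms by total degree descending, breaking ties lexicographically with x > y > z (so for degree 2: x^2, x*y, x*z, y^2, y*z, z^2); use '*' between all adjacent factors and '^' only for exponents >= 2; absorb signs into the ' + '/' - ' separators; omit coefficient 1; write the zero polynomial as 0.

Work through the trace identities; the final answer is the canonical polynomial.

tr(a^2 b) = tr(a)*tr(b a) - tr(b) = x*z - y
tr(a^2) = tr(a)*tr(a) - tr(1) = x^2 - 2
tr(a b^2 a) = tr(b)*tr(a^2 b) - tr(a^2) = x*y*z - x^2 - y^2 + 2
tr(a b^2) = tr(b)*tr(a b) - tr(a) = y*z - x
tr(b a^3 b) = tr(a)*tr(a b^2 a) - tr(a b^2) = x^2*y*z - x^3 - x*y^2 - y*z + 3*x
tr(b a b a) = tr(a b)*tr(a b) - tr(1)   [split at repeated a] = z^2 - 2
tr(b a b a^2) = tr(a)*tr(b a b a) - tr(b a b) = x*z^2 - y*z - x
tr(b a^3 b a) = tr(a)*tr(b a b a^2) - tr(b a b a) = x^2*z^2 - x*y*z - x^2 - z^2 + 2
tr(b a^3 b a^-1) = tr(b a^3 b)*tr(a) - tr(b a^3 b a) = x^3*y*z - x^4 - x^2*y^2 - x^2*z^2 + 4*x^2 + z^2 - 2
tr(a^-2 b a^3 b) = tr(b a^3 b a^-1)*tr(a) - tr(b a^3 b) = x^4*y*z - x^5 - x^3*y^2 - x^3*z^2 - x^2*y*z + 5*x^3 + x*y^2 + x*z^2 + y*z - 5*x
tr(a^2 b^-1 a^-2 b a) = tr(a^-2 b a^3)*tr(b) - tr(a^-2 b a^3 b) = -x^4*y*z + x^5 + x^3*y^2 + x^3*z^2 + x^2*y*z - 5*x^3 - x*y^2 - x*z^2 + 5*x
tr(a b a b a b) = tr(b a b a)*tr(b a) - tr(a b)   [split at repeated b] = z^3 - 3*z
tr(b a b a b^-1 a) = tr(a b a b a)*tr(b) - tr(a b a b a b) = x*y*z^2 - y^2*z - z^3 - x*y + 3*z
tr(b^2 a b a) = tr(b)*tr(a b a b) - tr(a b a) = y*z^2 - x*z - y
tr(b^2 a b) = tr(b)*tr(b a b) - tr(b a) = y^2*z - x*y - z
tr(b^2 a b a^2) = tr(a)*tr(b^2 a b a) - tr(b^2 a b) = x*y*z^2 - x^2*z - y^2*z + z
tr(b a b a^3 b) = tr(a)*tr(b^2 a b a^2) - tr(b^2 a b a) = x^2*y*z^2 - x^3*z - x*y^2*z - y*z^2 + 2*x*z + y
tr(b a b a b a^2) = tr(a)*tr(b a b a b a) - tr(b a b a b) = x*z^3 - y*z^2 - 2*x*z + y
tr(b a b a^3 b a) = tr(a)*tr(b a b a b a^2) - tr(b a b a b a) = x^2*z^3 - x*y*z^2 - 2*x^2*z - z^3 + x*y + 3*z
tr(a^2 b a^-1 b a b a) = tr(b a b a^3 b)*tr(a) - tr(b a b a^3 b a) = x^3*y*z^2 - x^4*z - x^2*y^2*z - x^2*z^3 + 4*x^2*z + z^3 - 3*z
tr(b a b a b a^2 b) = tr(b)*tr(a b a b a^2 b) - tr(a b a b a^2) = x*y*z^3 - x^2*z^2 - y^2*z^2 - x*y*z + x^2 + y^2 + z^2 - 2
tr(b a b a b a b a) = tr(a b)*tr(a b a b a b) - tr(a^-1 b^-1 a^-1 b^-1)   [split at repeated a] = z^4 - 4*z^2 + 2
tr(b a b a b a b) = tr(b)*tr(a b a b a b) - tr(a b a b a) = y*z^3 - x*z^2 - 2*y*z + x
tr(b a b a b a^2 b a) = tr(a)*tr(b a b a b a b a) - tr(b a b a b a b) = x*z^4 - y*z^3 - 3*x*z^2 + 2*y*z + x
tr(a^2 b a^-1 b a b a b) = tr(b a b a b a^2 b)*tr(a) - tr(b a b a b a^2 b a) = x^2*y*z^3 - x^3*z^2 - x*y^2*z^2 - x*z^4 - x^2*y*z + y*z^3 + x^3 + x*y^2 + 4*x*z^2 - 2*y*z - 3*x
tr(a^-1 b a b a b^-1 a^2 b) = tr(a^2 b a^-1 b a b a)*tr(b) - tr(a^2 b a^-1 b a b a b) = x^3*y^2*z^2 - x^4*y*z - x^2*y^3*z - 2*x^2*y*z^3 + x^3*z^2 + x*y^2*z^2 + x*z^4 + 5*x^2*y*z - x^3 - x*y^2 - 4*x*z^2 - y*z + 3*x
tr(a^-1 b a b a b^-1 a^2 b^-1) = tr(a^-1 b a b a b^-1 a^2)*tr(b) - tr(a^-1 b a b a b^-1 a^2 b) = -x^3*y^2*z^2 + x^4*y*z + x^2*y^3*z + 2*x^2*y*z^3 - x^3*z^2 - x*z^4 - 5*x^2*y*z - y^3*z - y*z^3 + x^3 + 4*x*z^2 + 4*y*z - 3*x
tr(a b a^2) = tr(a)*tr(b a^2) - tr(b a) = x^2*z - x*y - z
tr(a^3 b a) = tr(a)*tr(a b a^2) - tr(a b a) = x^3*z - x^2*y - 2*x*z + y
tr(a b a b^-1 a^2) = tr(a^3 b a)*tr(b) - tr(a^3 b a b) = x^3*y*z - x^2*y^2 - x^2*z^2 - x*y*z + x^2 + y^2 + z^2 - 2
tr(b^-1 a^2 b^-1 a^-2 b a b a) = tr(a^-1 b a b a b^-1 a^2 b^-1)*tr(a) - tr(a^-1 b a b a b^-1 a^2 b^-1 a) = -x^4*y^2*z^2 + x^5*y*z + x^3*y^3*z + 2*x^3*y*z^3 - x^4*z^2 - x^2*z^4 - 6*x^3*y*z - x*y^3*z - x*y*z^3 + x^4 + x^2*y^2 + 5*x^2*z^2 + 5*x*y*z - 4*x^2 - y^2 - z^2 + 2
tr(a b a^-1 b^-1 a^2 b^-1 a^-2 b) = tr(b^-1 a^2 b^-1 a^-2 b a b)*tr(a) - tr(b^-1 a^2 b^-1 a^-2 b a b a) = x^4*y^2*z^2 - 2*x^5*y*z - x^3*y^3*z - 2*x^3*y*z^3 + x^6 + x^4*y^2 + 2*x^4*z^2 + x^2*z^4 + 7*x^3*y*z + x*y^3*z + x*y*z^3 - 6*x^4 - 2*x^2*y^2 - 6*x^2*z^2 - 5*x*y*z + 9*x^2 + y^2 + z^2 - 2

x^4*y^2*z^2 - 2*x^5*y*z - x^3*y^3*z - 2*x^3*y*z^3 + x^6 + x^4*y^2 + 2*x^4*z^2 + x^2*z^4 + 7*x^3*y*z + x*y^3*z + x*y*z^3 - 6*x^4 - 2*x^2*y^2 - 6*x^2*z^2 - 5*x*y*z + 9*x^2 + y^2 + z^2 - 2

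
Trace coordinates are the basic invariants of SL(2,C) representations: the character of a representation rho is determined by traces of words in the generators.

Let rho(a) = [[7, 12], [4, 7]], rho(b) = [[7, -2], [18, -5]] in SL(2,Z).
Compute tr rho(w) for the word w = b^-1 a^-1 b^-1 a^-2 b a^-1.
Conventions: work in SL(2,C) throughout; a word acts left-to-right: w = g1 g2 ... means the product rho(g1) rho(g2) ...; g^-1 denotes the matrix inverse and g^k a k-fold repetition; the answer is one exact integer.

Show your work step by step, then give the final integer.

-133861950

rho(b^-1) = [[-5, 2], [-18, 7]]
... * rho(a^-1) = [[7, -12], [-4, 7]]  ->  [[-43, 74], [-154, 265]]
... * rho(b^-1) = [[-5, 2], [-18, 7]]  ->  [[-1117, 432], [-4000, 1547]]
... * rho(a^-1) = [[7, -12], [-4, 7]]  ->  [[-9547, 16428], [-34188, 58829]]
... * rho(a^-1) = [[7, -12], [-4, 7]]  ->  [[-132541, 229560], [-474632, 822059]]
... * rho(b) = [[7, -2], [18, -5]]  ->  [[3204293, -882718], [11474638, -3161031]]
... * rho(a^-1) = [[7, -12], [-4, 7]]  ->  [[25960923, -44630542], [92966590, -159822873]]
tr = 25960923 + -159822873 = -133861950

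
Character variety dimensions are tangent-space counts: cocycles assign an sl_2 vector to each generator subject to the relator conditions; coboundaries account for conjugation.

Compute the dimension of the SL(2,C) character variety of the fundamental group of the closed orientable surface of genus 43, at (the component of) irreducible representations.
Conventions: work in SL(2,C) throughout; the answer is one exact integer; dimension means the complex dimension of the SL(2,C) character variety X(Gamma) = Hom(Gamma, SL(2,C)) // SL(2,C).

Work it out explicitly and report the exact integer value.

252

Gamma = pi_1(Sigma_43) = < a_1, b_1, ..., a_43, b_43 | prod [a_i, b_i] > has 2g = 86 generators and 1 relator.
A cocycle assigns one sl_2 vector per generator subject to the relator condition d_2(z) = 0: dim of the unconstrained space is 3*2g = 258.
At an irreducible rho, H^2 = coker(d_2) vanishes (Poincare duality: H^2 is dual to H^0 = invariants = 0), so d_2 is surjective onto sl_2 and dim Z^1 = 258 - 3 = 255.
As always at irreducible rho, dim B^1 = 3.
dim H^1 = 255 - 3 = 252 = dim X.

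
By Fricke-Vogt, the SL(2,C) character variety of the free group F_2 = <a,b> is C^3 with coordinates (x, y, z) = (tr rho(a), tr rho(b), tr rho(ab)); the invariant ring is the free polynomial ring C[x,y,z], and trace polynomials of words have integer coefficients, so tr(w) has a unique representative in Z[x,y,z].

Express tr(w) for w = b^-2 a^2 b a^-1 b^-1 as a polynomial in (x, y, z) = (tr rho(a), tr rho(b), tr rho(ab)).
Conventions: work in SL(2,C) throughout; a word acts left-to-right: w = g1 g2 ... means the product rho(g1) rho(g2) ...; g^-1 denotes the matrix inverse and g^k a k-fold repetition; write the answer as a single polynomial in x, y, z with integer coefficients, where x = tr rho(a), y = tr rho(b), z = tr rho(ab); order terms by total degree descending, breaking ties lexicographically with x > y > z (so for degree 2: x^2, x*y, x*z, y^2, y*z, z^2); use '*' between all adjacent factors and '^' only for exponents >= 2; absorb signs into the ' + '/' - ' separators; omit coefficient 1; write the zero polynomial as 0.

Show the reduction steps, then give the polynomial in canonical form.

-x^2*y^3*z + x^3*y^2 + x*y^4 + x*y^2*z^2 + x^2*y*z - x^3 - 4*x*y^2 - x*z^2 - y*z + 3*x

tr(a^2) = tr(a) tr(a) - tr(1)  (reduce the a square) = x^2 - 2
use: tr(b a^2) = tr(a) tr(b a) - tr(b)  (reduce the a square) = x*z - y
tr(a^2 b a) = tr(a) tr(b a^2) - tr(b a)  (reduce the a square) = x^2*z - x*y - z
apply: tr(b a b a) = tr(a b) tr(a b) - tr(1)  (split on a) = z^2 - 2
tr(b a b) = tr(b) tr(a b) - tr(a)  (reduce the b square) = y*z - x
use: tr(a^2 b a b) = tr(a) tr(b a b a) - tr(b a b)  (reduce the a square) = x*z^2 - y*z - x
use: tr(b^-1 a^2 b a) = tr(a^2 b a) tr(b) - tr(a^2 b a b)  (eliminate b^-1) = x^2*y*z - x*y^2 - x*z^2 + x
apply: tr(a^2 b a^-1 b^-1) = tr(b^-1 a^2 b) tr(a) - tr(b^-1 a^2 b a)  (eliminate a^-1) = -x^2*y*z + x^3 + x*y^2 + x*z^2 - 3*x
use: tr(b^-1 a^2 b a^-1 b^-1) = tr(a^2 b a^-1 b^-1) tr(b) - tr(a^2 b a^-1)  (eliminate b^-1) = -x^2*y^2*z + x^3*y + x*y^3 + x*y*z^2 - 3*x*y - z
tr(b^-2 a^2 b a^-1 b^-1) = tr(b^-1 a^2 b a^-1 b^-1) tr(b) - tr(b^-1 a^2 b a^-1)  (eliminate b^-1) = -x^2*y^3*z + x^3*y^2 + x*y^4 + x*y^2*z^2 + x^2*y*z - x^3 - 4*x*y^2 - x*z^2 - y*z + 3*x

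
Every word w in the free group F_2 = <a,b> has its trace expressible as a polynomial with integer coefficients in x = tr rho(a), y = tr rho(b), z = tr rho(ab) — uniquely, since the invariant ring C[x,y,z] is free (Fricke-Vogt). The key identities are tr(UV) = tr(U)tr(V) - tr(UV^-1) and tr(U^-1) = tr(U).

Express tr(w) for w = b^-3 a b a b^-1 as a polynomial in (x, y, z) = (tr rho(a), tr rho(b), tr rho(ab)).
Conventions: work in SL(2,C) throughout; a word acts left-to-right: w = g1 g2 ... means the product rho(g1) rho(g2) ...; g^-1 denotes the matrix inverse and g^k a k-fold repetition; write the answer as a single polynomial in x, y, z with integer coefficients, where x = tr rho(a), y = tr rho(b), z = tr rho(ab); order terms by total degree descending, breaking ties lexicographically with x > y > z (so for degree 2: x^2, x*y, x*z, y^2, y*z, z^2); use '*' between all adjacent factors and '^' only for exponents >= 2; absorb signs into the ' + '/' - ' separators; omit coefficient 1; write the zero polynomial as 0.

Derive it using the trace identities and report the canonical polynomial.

x*y^4*z - y^5 - y^3*z^2 - 3*x*y^2*z + 5*y^3 + 2*y*z^2 + x*z - 5*y

use: trace(a b a) = trace(a) * trace(b a) - trace(b)   [square of a] = x*z - y
trace(a b a b) = trace(b a) * trace(b a) - trace(1)   [split at a repeated b] = z^2 - 2
trace(b^-1 a b a) = trace(a b a) * trace(b) - trace(a b a b)   [inverse elimination on b] = x*y*z - y^2 - z^2 + 2
trace(b^-1 a b a b^-1) = trace(b^-1 a b a) * trace(b) - trace(b^-1 a b a b)   [inverse elimination on b] = x*y^2*z - y^3 - y*z^2 - x*z + 3*y
trace(b^-1 a b a b^-2) = trace(b^-1 a b a b^-1) * trace(b) - trace(b^-1 a b a)   [inverse elimination on b] = x*y^3*z - y^4 - y^2*z^2 - 2*x*y*z + 4*y^2 + z^2 - 2
apply: trace(b^-3 a b a b^-1) = trace(b^-1 a b a b^-2) * trace(b) - trace(b^-1 a b a b^-1)   [inverse elimination on b] = x*y^4*z - y^5 - y^3*z^2 - 3*x*y^2*z + 5*y^3 + 2*y*z^2 + x*z - 5*y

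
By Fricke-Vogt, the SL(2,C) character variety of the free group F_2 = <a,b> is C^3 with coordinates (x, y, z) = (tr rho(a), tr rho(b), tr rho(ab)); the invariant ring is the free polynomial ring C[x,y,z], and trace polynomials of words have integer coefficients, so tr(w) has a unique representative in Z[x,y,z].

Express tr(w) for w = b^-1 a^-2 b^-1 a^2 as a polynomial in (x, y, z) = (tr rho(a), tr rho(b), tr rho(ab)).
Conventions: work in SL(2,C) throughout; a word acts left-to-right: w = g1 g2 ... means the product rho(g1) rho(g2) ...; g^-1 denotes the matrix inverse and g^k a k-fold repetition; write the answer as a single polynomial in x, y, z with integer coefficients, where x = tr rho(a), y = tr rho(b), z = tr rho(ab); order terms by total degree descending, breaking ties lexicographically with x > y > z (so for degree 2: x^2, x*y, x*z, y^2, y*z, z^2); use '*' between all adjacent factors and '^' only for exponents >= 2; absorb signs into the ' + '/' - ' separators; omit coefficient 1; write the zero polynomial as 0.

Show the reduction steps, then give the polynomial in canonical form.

x^3*y*z - x^4 - x^2*y^2 - x^2*z^2 + 4*x^2 + y^2 - 2

trace(b^-1) = trace(b) = y
trace(a^2 b) = trace(a) trace(b a) - trace(b) = x*z - y
trace(a^2) = trace(a) trace(a) - trace(1) = x^2 - 2
apply: trace(b a^2 b) = trace(b) trace(a^2 b) - trace(a^2) = x*y*z - x^2 - y^2 + 2
trace(b a b a) = trace(a b) trace(a b) - trace(1)   [split at repeated a] = z^2 - 2
trace(b a b) = trace(b) trace(a b) - trace(a) = y*z - x
trace(b a^2 b a) = trace(a) trace(b a b a) - trace(b a b) = x*z^2 - y*z - x
apply: trace(b a^2 b a^-1) = trace(b a^2 b) trace(a) - trace(b a^2 b a) = x^2*y*z - x^3 - x*y^2 - x*z^2 + y*z + 3*x
apply: trace(a^-2 b a^2 b) = trace(b a^2 b a^-1) trace(a) - trace(b a^2 b) = x^3*y*z - x^4 - x^2*y^2 - x^2*z^2 + 4*x^2 + y^2 - 2
apply: trace(a^2 b^-1 a^-2 b) = trace(a^-2 b a^2) trace(b) - trace(a^-2 b a^2 b) = -x^3*y*z + x^4 + x^2*y^2 + x^2*z^2 - 4*x^2 + 2
apply: trace(b^-1 a^-2 b^-1 a^2) = trace(a^2 b^-1 a^-2) trace(b) - trace(a^2 b^-1 a^-2 b) = x^3*y*z - x^4 - x^2*y^2 - x^2*z^2 + 4*x^2 + y^2 - 2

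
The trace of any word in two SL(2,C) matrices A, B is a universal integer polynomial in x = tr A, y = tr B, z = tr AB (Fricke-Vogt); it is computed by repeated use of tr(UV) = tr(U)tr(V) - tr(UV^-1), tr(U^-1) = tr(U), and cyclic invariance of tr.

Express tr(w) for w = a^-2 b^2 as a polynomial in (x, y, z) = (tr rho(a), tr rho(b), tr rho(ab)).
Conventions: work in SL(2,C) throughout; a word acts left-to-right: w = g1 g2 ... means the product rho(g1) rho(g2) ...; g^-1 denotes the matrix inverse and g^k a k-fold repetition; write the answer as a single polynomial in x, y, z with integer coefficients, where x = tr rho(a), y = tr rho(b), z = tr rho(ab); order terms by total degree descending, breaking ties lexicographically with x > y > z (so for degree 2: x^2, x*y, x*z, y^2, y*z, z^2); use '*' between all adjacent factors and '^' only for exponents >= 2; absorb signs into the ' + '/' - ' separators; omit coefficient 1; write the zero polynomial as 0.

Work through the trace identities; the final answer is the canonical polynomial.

tr(b^2) = tr(b) tr(b) - tr(1)   [square of b] = y^2 - 2
next, tr(b^2 a) = tr(b) tr(a b) - tr(a)   [square of b] = y*z - x
tr(b^2 a^-1) = tr(b^2) tr(a) - tr(b^2 a)   [inverse elimination on a] = x*y^2 - y*z - x
and tr(a^-2 b^2) = tr(b^2 a^-1) tr(a) - tr(b^2)   [inverse elimination on a] = x^2*y^2 - x*y*z - x^2 - y^2 + 2

x^2*y^2 - x*y*z - x^2 - y^2 + 2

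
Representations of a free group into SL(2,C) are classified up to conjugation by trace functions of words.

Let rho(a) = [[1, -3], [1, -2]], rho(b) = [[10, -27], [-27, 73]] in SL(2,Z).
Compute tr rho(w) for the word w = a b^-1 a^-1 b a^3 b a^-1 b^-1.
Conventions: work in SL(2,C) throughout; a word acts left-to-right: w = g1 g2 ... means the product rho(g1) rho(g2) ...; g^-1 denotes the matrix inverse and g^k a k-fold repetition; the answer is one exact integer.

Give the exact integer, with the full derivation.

557927

rho(a) = [[1, -3], [1, -2]]
... * rho(b^-1) = [[73, 27], [27, 10]]  ->  [[-8, -3], [19, 7]]
... * rho(a^-1) = [[-2, 3], [-1, 1]]  ->  [[19, -27], [-45, 64]]
... * rho(b) = [[10, -27], [-27, 73]]  ->  [[919, -2484], [-2178, 5887]]
... * rho(a) = [[1, -3], [1, -2]]  ->  [[-1565, 2211], [3709, -5240]]
... * rho(a) = [[1, -3], [1, -2]]  ->  [[646, 273], [-1531, -647]]
... * rho(a) = [[1, -3], [1, -2]]  ->  [[919, -2484], [-2178, 5887]]
... * rho(b) = [[10, -27], [-27, 73]]  ->  [[76258, -206145], [-180729, 488557]]
... * rho(a^-1) = [[-2, 3], [-1, 1]]  ->  [[53629, 22629], [-127099, -53630]]
... * rho(b^-1) = [[73, 27], [27, 10]]  ->  [[4525900, 1674273], [-10726237, -3967973]]
tr = 4525900 + -3967973 = 557927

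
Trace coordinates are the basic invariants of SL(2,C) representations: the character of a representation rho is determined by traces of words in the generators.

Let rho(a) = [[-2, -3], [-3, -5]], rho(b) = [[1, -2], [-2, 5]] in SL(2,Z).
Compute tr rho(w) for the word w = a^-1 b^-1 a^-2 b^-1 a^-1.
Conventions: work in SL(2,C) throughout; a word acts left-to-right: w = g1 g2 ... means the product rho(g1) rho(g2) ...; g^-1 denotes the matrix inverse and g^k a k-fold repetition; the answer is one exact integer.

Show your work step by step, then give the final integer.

9799

rho(a^-1) = [[-5, 3], [3, -2]]
... * rho(b^-1) = [[5, 2], [2, 1]]  ->  [[-19, -7], [11, 4]]
... * rho(a^-1) = [[-5, 3], [3, -2]]  ->  [[74, -43], [-43, 25]]
... * rho(a^-1) = [[-5, 3], [3, -2]]  ->  [[-499, 308], [290, -179]]
... * rho(b^-1) = [[5, 2], [2, 1]]  ->  [[-1879, -690], [1092, 401]]
... * rho(a^-1) = [[-5, 3], [3, -2]]  ->  [[7325, -4257], [-4257, 2474]]
tr = 7325 + 2474 = 9799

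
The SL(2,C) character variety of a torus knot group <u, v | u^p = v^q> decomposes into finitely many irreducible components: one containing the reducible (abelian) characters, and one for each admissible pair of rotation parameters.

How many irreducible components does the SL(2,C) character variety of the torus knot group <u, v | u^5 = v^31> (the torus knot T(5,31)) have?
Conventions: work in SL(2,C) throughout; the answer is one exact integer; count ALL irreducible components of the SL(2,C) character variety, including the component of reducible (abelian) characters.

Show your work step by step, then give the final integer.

61

For T(5,31): irreducibility forces the central element u^5 = v^31 to one of +I, -I.
This locks tr(u) to 2*cos(pi*alpha/5), alpha in 1..4, and tr(v) to 2*cos(pi*beta/31), beta in 1..30, on each component of irreducible characters.
The two central values (-1)^alpha I and (-1)^beta I must be the same matrix, so alpha and beta share a parity.
Enumerate parity-matched pairs: 2*15 odd-odd plus 2*15 even-even gives 60.
components with irreducible characters: 60; plus the single component of reducible (abelian) characters: total 61.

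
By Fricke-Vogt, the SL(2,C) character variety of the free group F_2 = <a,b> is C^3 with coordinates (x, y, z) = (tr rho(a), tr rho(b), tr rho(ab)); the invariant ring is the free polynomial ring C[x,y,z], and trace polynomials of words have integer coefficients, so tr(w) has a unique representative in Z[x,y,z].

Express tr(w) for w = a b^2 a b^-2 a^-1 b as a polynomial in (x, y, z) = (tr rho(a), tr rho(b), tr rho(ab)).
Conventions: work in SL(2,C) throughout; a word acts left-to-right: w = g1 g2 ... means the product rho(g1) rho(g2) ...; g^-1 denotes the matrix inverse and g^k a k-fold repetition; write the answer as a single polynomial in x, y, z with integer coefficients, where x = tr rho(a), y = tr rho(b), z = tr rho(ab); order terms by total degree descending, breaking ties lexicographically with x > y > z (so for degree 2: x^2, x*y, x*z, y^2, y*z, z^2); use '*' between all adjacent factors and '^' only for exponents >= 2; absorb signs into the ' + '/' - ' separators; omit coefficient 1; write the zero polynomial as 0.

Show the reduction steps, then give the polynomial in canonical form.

-x*y^3*z^2 + 2*x^2*y^2*z + y^4*z + y^2*z^3 - x^3*y - x*y^3 - x*y*z^2 - 4*y^2*z + 4*x*y + z

and trace(a^2 b) = trace(a) trace(b a) - trace(b)  (reduce the a square) = x*z - y
and trace(a^2) = trace(a) trace(a) - trace(1)  (reduce the a square) = x^2 - 2
trace(a b^2 a) = trace(b) trace(a^2 b) - trace(a^2)  (reduce the b square) = x*y*z - x^2 - y^2 + 2
trace(b a b a) = trace(a b) trace(a b) - trace(1)  (split on a) = z^2 - 2
trace(b a b) = trace(b) trace(a b) - trace(a)  (reduce the b square) = y*z - x
trace(a^2 b a b) = trace(a) trace(b a b a) - trace(b a b)  (reduce the a square) = x*z^2 - y*z - x
and trace(a^2 b a) = trace(a) trace(a b a) - trace(a b)  (reduce the a square) = x^2*z - x*y - z
and trace(a b a b^2 a) = trace(b) trace(a^2 b a b) - trace(a^2 b a)  (reduce the b square) = x*y*z^2 - x^2*z - y^2*z + z
trace(a b a b a b) = trace(a b) trace(a b a b) - trace(a^-1 b^-1)  (split on a) = z^3 - 3*z
trace(a b a b^2 a b) = trace(b) trace(a b a b a b) - trace(a b a b a)  (reduce the b square) = y*z^3 - x*z^2 - 2*y*z + x
next, trace(b a b^2 a b^-1 a) = trace(a b a b^2 a) trace(b) - trace(a b a b^2 a b)  (eliminate b^-1) = x*y^2*z^2 - x^2*y*z - y^3*z - y*z^3 + x*z^2 + 3*y*z - x
trace(a^-1 b a b^2 a b^-1) = trace(b a b^2 a b^-1) trace(a) - trace(b a b^2 a b^-1 a)  (eliminate a^-1) = -x*y^2*z^2 + 2*x^2*y*z + y^3*z + y*z^3 - x^3 - x*y^2 - x*z^2 - 3*y*z + 3*x
and trace(b a b^2) = trace(b) trace(a b^2) - trace(a b)  (reduce the b square) = y^2*z - x*y - z
and trace(a b^2 a b^-2 a^-1 b) = trace(a^-1 b a b^2 a b^-1) trace(b) - trace(a^-1 b a b^2 a)  (eliminate b^-1) = -x*y^3*z^2 + 2*x^2*y^2*z + y^4*z + y^2*z^3 - x^3*y - x*y^3 - x*y*z^2 - 4*y^2*z + 4*x*y + z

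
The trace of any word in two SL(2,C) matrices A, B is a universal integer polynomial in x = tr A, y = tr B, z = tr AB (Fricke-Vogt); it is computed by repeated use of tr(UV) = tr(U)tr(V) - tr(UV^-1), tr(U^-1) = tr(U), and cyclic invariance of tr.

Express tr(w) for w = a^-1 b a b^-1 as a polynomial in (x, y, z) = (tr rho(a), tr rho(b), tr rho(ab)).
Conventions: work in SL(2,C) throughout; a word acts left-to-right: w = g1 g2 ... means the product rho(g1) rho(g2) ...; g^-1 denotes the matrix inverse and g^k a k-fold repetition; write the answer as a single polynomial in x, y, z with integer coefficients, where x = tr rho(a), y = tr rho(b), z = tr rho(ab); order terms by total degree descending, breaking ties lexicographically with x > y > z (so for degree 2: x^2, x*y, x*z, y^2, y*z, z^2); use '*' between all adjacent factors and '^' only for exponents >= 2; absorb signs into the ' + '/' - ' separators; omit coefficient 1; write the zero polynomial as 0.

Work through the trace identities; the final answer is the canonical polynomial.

trace(b a b) = trace(b) * trace(a b) - trace(a)  (reduce the b square) = y*z - x
trace(b a b a) = trace(b a) * trace(b a) - trace(1)  (split on b) = z^2 - 2
apply: trace(a^-1 b a b) = trace(b a b) * trace(a) - trace(b a b a)  (eliminate a^-1) = x*y*z - x^2 - z^2 + 2
trace(a^-1 b a b^-1) = trace(a^-1 b a) * trace(b) - trace(a^-1 b a b)  (eliminate b^-1) = -x*y*z + x^2 + y^2 + z^2 - 2

-x*y*z + x^2 + y^2 + z^2 - 2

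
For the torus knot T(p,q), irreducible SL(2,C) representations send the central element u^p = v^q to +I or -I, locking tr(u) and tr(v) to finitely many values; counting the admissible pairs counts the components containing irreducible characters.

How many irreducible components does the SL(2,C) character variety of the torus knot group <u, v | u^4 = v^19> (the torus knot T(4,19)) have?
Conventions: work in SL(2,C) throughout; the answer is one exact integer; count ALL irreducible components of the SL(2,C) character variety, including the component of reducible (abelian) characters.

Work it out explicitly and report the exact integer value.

In the torus knot group T(4,19), u^4 = v^19 is central, so an irreducible representation sends it to +I or -I (Schur).
This locks tr(u) to 2*cos(pi*alpha/4), alpha in 1..3, and tr(v) to 2*cos(pi*beta/19), beta in 1..18, on each component of irreducible characters.
The two central values (-1)^alpha I and (-1)^beta I must be the same matrix, so alpha and beta share a parity.
count pairs: odd alpha (2 choices) x odd beta (9), plus even alpha (1) x even beta (9): 2*9 + 1*9 = 27.
Total: 27 irreducible-character components + 1 reducible (abelian) component = 28.

28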